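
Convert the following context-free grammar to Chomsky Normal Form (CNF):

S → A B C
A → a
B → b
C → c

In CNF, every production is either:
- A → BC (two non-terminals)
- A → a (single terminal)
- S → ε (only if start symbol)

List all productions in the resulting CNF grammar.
The grammar has no ε-productions or unit productions to eliminate.
A → a is already in CNF (single terminal) – keep it.
B → b is already in CNF (single terminal) – keep it.
C → c is already in CNF (single terminal) – keep it.
S → A B C has 3 symbols on the right: break it into binary productions S → A X0, X0 → B C.
Resulting CNF grammar (5 productions): A → a; B → b; C → c; S → A X0; X0 → B C

Final answer: A → a; B → b; C → c; S → A X0; X0 → B C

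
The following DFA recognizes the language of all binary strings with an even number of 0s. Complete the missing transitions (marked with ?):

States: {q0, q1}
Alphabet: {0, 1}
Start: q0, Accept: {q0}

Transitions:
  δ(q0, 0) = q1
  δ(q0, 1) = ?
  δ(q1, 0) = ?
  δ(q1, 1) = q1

What each state remembers (consistent with the given transitions and accept states):
  q0: an even number of 0s has been read so far
  q1: an odd number of 0s has been read so far
Filling in the missing entries:
  δ(q0, 1): in q0 (an even number of 0s has been read so far), after reading 1 we have: an even number of 0s has been read so far → q0
  δ(q1, 0): in q1 (an odd number of 0s has been read so far), after reading 0 we have: an even number of 0s has been read so far → q0

Final answer: δ(q0, 1) = q0; δ(q1, 0) = q0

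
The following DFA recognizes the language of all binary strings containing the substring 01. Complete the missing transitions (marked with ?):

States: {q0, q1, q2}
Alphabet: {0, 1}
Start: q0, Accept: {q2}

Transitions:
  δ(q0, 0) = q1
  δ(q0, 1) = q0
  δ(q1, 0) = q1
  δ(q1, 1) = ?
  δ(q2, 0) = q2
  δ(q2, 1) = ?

What each state remembers (consistent with the given transitions and accept states):
  q0: 01 not seen yet and the last symbol was not 0
  q1: 01 not seen yet and the last symbol was 0
  q2: the substring 01 has already been seen
Filling in the missing entries:
  δ(q1, 1): in q1 (01 not seen yet and the last symbol was 0), after reading 1 we have: the substring 01 has already been seen → q2
  δ(q2, 1): in q2 (the substring 01 has already been seen), after reading 1 we have: the substring 01 has already been seen → q2

Final answer: δ(q1, 1) = q2; δ(q2, 1) = q2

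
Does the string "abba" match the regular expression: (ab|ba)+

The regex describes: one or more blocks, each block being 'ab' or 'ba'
Yes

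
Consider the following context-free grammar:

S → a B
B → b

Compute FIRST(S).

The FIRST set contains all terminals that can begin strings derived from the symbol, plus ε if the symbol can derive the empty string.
S has the single production S → a B, whose right-hand side begins with the terminal a. So FIRST(S) = {a}.

Final answer: {a}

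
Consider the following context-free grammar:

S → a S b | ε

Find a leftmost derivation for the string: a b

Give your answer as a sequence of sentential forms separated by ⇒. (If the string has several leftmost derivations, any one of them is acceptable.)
Start with S.
Step 1: the leftmost non-terminal is S; apply S → a S b:  a S b
Step 2: the leftmost non-terminal is S; apply S → ε:  a b

Final answer: S ⇒ a S b ⇒ a b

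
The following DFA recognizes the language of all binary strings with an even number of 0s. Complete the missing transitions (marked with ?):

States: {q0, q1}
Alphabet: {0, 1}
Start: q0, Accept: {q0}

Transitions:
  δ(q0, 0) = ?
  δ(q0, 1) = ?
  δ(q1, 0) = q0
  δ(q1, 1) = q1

What each state remembers (consistent with the given transitions and accept states):
  q0: an even number of 0s has been read so far
  q1: an odd number of 0s has been read so far
Filling in the missing entries:
  δ(q0, 0): in q0 (an even number of 0s has been read so far), after reading 0 we have: an odd number of 0s has been read so far → q1
  δ(q0, 1): in q0 (an even number of 0s has been read so far), after reading 1 we have: an even number of 0s has been read so far → q0

Final answer: δ(q0, 0) = q1; δ(q0, 1) = q0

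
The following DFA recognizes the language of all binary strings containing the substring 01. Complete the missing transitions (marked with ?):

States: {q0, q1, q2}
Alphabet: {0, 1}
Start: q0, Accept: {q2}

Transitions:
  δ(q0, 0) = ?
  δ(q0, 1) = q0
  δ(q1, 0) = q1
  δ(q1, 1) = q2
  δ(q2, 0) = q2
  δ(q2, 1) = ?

What each state remembers (consistent with the given transitions and accept states):
  q0: 01 not seen yet and the last symbol was not 0
  q1: 01 not seen yet and the last symbol was 0
  q2: the substring 01 has already been seen
Filling in the missing entries:
  δ(q0, 0): in q0 (01 not seen yet and the last symbol was not 0), after reading 0 we have: 01 not seen yet and the last symbol was 0 → q1
  δ(q2, 1): in q2 (the substring 01 has already been seen), after reading 1 we have: the substring 01 has already been seen → q2

Final answer: δ(q0, 0) = q1; δ(q2, 1) = q2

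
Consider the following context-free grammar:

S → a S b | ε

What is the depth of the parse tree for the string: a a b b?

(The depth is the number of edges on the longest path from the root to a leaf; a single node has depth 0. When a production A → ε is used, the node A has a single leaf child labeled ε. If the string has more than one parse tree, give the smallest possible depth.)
The only parse tree applies S → a S b 2 times (once per matching a…b pair) and then S → ε.
The S nodes sit at depths 0, 1, …, 2; the innermost S (depth 2) has the single child ε at depth 3.
The terminal leaves a, b are at depths 1..2, so the longest root-to-leaf path is S → S → … → S → ε with 3 edges.
Depth = 3.

Final answer: 3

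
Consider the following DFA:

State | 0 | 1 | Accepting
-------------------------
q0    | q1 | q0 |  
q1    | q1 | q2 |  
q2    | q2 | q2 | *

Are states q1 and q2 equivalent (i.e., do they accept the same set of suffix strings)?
Try the suffix ε (the empty string).
From q1: q1 — not accepting.
From q2: q2 — accepting.
The two states disagree on this suffix, so they are not equivalent.

Final answer: No. Distinguishing string: ε (the empty string) - accepted from q2 but not from q1.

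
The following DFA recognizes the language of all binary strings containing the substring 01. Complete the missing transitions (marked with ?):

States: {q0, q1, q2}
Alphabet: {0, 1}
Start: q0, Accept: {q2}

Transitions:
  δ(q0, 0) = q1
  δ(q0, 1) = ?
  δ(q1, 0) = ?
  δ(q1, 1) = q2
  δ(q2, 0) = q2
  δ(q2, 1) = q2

What each state remembers (consistent with the given transitions and accept states):
  q0: 01 not seen yet and the last symbol was not 0
  q1: 01 not seen yet and the last symbol was 0
  q2: the substring 01 has already been seen
Filling in the missing entries:
  δ(q0, 1): in q0 (01 not seen yet and the last symbol was not 0), after reading 1 we have: 01 not seen yet and the last symbol was not 0 → q0
  δ(q1, 0): in q1 (01 not seen yet and the last symbol was 0), after reading 0 we have: 01 not seen yet and the last symbol was 0 → q1

Final answer: δ(q0, 1) = q0; δ(q1, 0) = q1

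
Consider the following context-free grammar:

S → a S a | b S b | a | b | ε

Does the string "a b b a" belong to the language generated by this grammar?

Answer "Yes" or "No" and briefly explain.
A derivation exists: S ⇒ a S a ⇒ a b S b a ⇒ a b b a (using S → a S a, S → b S b, then S → ε).

Final answer: Yes - a valid derivation exists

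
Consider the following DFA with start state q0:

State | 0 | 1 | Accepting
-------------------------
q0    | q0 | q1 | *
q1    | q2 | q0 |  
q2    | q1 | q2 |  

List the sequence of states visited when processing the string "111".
q0 → q1 → q0 → q1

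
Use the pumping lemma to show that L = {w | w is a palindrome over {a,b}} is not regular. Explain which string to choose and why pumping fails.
Language: L = {w | w is a palindrome over {a,b}} (strings that read the same forwards and backwards)
Step 1: Assume for contradiction that L is regular, with pumping length p.
Step 2: Choose s = a^p b a^p. Then s ∈ L (it reads the same forwards and backwards) and |s| ≥ p.
Step 3: Consider any decomposition s = xyz with |xy| ≤ p and |y| > 0. Since |xy| ≤ p and the first p symbols of s are all a's, y = a^k for some k with 1 ≤ k ≤ p.
Step 4: Pumping up (i = 2): xy²z = a^(p+k) b a^p. Its reverse is a^p b a^(p+k) ≠ a^(p+k) b a^p (the single b is no longer in the middle), so xy²z is not a palindrome and xy²z ∉ L.
This contradicts the pumping lemma, so L is not regular.

Final answer: Choose s = a^p b a^p. Since |xy| ≤ p, y = a^k with k ≥ 1. Then xy²z = a^(p+k) b a^p is not a palindrome, so ∉ L.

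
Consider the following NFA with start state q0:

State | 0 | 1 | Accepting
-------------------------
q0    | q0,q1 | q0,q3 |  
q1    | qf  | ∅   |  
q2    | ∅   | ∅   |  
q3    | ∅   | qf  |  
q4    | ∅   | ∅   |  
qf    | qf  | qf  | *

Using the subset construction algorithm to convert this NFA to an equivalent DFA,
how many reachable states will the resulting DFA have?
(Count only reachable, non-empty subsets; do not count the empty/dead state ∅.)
Start subset: {q0}
{q0}: on 0 → {q0, q1}, on 1 → {q0, q3}
{q0, q1}: on 0 → {q0, q1, qf}, on 1 → {q0, q3}
{q0, q3}: on 0 → {q0, q1}, on 1 → {q0, q3, qf}
{q0, q1, qf}: on 0 → {q0, q1, qf}, on 1 → {q0, q3, qf}
{q0, q3, qf}: on 0 → {q0, q1, qf}, on 1 → {q0, q3, qf}
Reachable non-empty subsets: {q0}, {q0, q1}, {q0, q3}, {q0, q1, qf}, {q0, q3, qf} — 5 in total.

Final answer: 5 states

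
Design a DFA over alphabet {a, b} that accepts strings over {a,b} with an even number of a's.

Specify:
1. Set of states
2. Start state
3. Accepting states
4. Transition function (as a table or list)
One valid DFA (any DFA recognizing the same language is acceptable):
States: {q0, q1}
Start: q0
Accepting: {q0}
Transitions (accepting states marked with *):
State | a | b | Accepting
-------------------------
q0    | q1 | q0 | *
q1    | q0 | q1 |  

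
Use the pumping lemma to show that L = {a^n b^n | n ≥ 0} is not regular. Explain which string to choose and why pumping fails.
Language: L = {a^n b^n | n ≥ 0} (equal numbers of a's followed by b's)
Step 1: Assume for contradiction that L is regular, with pumping length p.
Step 2: Choose s = a^p b^p. Then s ∈ L (it has p a's followed by p b's) and |s| ≥ p.
Step 3: Consider any decomposition s = xyz with |xy| ≤ p and |y| > 0. Since |xy| ≤ p and the first p symbols of s are all a's, y = a^k for some k with 1 ≤ k ≤ p.
Step 4: Pumping up (i = 2): xy²z = a^(p+k) b^p, which has more a's than b's, so xy²z ∉ L.
This contradicts the pumping lemma, so L is not regular.

Final answer: Choose s = a^p b^p. Since |xy| ≤ p, y = a^k with k ≥ 1. Then xy²z = a^(p+k) b^p ∉ L.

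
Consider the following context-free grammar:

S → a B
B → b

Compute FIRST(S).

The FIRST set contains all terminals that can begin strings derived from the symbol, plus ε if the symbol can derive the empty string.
S has the single production S → a B, whose right-hand side begins with the terminal a. So FIRST(S) = {a}.

Final answer: {a}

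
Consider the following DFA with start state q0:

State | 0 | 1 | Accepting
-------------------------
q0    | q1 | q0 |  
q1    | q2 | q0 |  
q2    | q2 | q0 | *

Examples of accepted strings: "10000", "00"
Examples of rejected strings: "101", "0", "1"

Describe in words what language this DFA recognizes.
binary strings ending with '00'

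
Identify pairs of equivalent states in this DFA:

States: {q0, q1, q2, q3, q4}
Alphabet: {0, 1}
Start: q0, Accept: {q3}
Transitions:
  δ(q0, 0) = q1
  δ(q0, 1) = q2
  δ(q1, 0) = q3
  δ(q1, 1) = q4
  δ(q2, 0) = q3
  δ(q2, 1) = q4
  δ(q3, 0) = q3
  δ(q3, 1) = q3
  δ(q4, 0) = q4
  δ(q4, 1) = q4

Using the table-filling algorithm:
Round 0 – mark pairs where exactly one state is accepting: (q0,q3), (q1,q3), (q2,q3), (q3,q4)
Round 1 – newly marked: (q0,q1) [on 0: q1 vs q3, already marked]; (q0,q2) [on 0: q1 vs q3, already marked]; (q1,q4) [on 0: q3 vs q4, already marked]; (q2,q4) [on 0: q3 vs q4, already marked]
Round 2 – newly marked: (q0,q4) [on 0: q1 vs q4, already marked]
No further pairs can be marked.
(q1, q2) unmarked: δ(q1,0)=q3, δ(q2,0)=q3; δ(q1,1)=q4, δ(q2,1)=q4 → equivalent
Equivalent pairs: (q1, q2)

Final answer: Equivalent pairs: (q1, q2)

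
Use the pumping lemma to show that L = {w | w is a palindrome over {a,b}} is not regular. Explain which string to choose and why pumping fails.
Language: L = {w | w is a palindrome over {a,b}} (strings that read the same forwards and backwards)
Step 1: Assume for contradiction that L is regular, with pumping length p.
Step 2: Choose s = a^p b a^p. Then s ∈ L (it reads the same forwards and backwards) and |s| ≥ p.
Step 3: Consider any decomposition s = xyz with |xy| ≤ p and |y| > 0. Since |xy| ≤ p and the first p symbols of s are all a's, y = a^k for some k with 1 ≤ k ≤ p.
Step 4: Pumping up (i = 2): xy²z = a^(p+k) b a^p. Its reverse is a^p b a^(p+k) ≠ a^(p+k) b a^p (the single b is no longer in the middle), so xy²z is not a palindrome and xy²z ∉ L.
This contradicts the pumping lemma, so L is not regular.

Final answer: Choose s = a^p b a^p. Since |xy| ≤ p, y = a^k with k ≥ 1. Then xy²z = a^(p+k) b a^p is not a palindrome, so ∉ L.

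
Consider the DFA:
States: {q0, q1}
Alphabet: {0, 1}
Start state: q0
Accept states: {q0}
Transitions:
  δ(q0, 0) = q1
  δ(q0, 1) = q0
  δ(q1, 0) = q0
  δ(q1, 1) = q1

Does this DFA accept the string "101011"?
Processing string "101011":
  q0 --1--> q0
  q0 --0--> q1
  q1 --1--> q1
  q1 --0--> q0
  q0 --1--> q0
  q0 --1--> q0
Final state: q0
Accept states: {q0}
q0 is an accept state, so the string is accepted.

Final answer: Yes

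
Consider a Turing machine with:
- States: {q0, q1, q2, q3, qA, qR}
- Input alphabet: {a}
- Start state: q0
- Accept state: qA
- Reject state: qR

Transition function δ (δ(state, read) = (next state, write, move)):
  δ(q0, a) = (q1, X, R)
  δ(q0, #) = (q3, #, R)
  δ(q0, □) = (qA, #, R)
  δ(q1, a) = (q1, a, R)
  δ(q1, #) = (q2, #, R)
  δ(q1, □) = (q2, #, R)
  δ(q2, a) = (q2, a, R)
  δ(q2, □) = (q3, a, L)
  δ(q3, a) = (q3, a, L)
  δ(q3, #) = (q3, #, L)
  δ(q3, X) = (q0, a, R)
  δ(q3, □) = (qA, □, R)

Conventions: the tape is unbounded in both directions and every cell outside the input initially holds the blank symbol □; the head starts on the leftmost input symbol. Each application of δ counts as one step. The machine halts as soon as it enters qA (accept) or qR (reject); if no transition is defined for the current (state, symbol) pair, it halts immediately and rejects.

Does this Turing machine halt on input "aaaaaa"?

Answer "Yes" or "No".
Trace (configuration after each step, as tape_left[state]tape_right with head position):
Step 0: [q0]aaaaaa (head at position 0)
Step 1: X[q1]aaaaa (head 1)
Step 2: Xa[q1]aaaa (head 2)
Step 3: Xaa[q1]aaa (head 3)
Step 4: Xaaa[q1]aa (head 4)
Step 5: Xaaaa[q1]a (head 5)
Step 6: Xaaaaa[q1]□ (head 6)
Step 7: Xaaaaa#[q2]□ (head 7)
Step 8: Xaaaaa[q3]#a (head 6)
Step 9: Xaaaa[q3]a#a (head 5)
Step 10: Xaaa[q3]aa#a (head 4)
Step 11: Xaa[q3]aaa#a (head 3)
Step 12: Xa[q3]aaaa#a (head 2)
Step 13: X[q3]aaaaa#a (head 1)
Step 14: [q3]Xaaaaa#a (head 0)
Step 15: a[q0]aaaaa#a (head 1)
Step 16: aX[q1]aaaa#a (head 2)
Step 17: aXa[q1]aaa#a (head 3)
Step 18: aXaa[q1]aa#a (head 4)
Step 19: aXaaa[q1]a#a (head 5)
Step 20: aXaaaa[q1]#a (head 6)
Step 21: aXaaaa#[q2]a (head 7)
Step 22: aXaaaa#a[q2]□ (head 8)
Step 23: aXaaaa#[q3]aa (head 7)
Step 24: aXaaaa[q3]#aa (head 6)
Step 25: aXaaa[q3]a#aa (head 5)
Step 26: aXaa[q3]aa#aa (head 4)
Step 27: aXa[q3]aaa#aa (head 3)
Step 28: aX[q3]aaaa#aa (head 2)
Step 29: a[q3]Xaaaa#aa (head 1)
Step 30: aa[q0]aaaa#aa (head 2)
Step 31: aaX[q1]aaa#aa (head 3)
Step 32: aaXa[q1]aa#aa (head 4)
Step 33: aaXaa[q1]a#aa (head 5)
Step 34: aaXaaa[q1]#aa (head 6)
Step 35: aaXaaa#[q2]aa (head 7)
Step 36: aaXaaa#a[q2]a (head 8)
Step 37: aaXaaa#aa[q2]□ (head 9)
Step 38: aaXaaa#a[q3]aa (head 8)
Step 39: aaXaaa#[q3]aaa (head 7)
Step 40: aaXaaa[q3]#aaa (head 6)
Step 41: aaXaa[q3]a#aaa (head 5)
Step 42: aaXa[q3]aa#aaa (head 4)
Step 43: aaX[q3]aaa#aaa (head 3)
Step 44: aa[q3]Xaaa#aaa (head 2)
Step 45: aaa[q0]aaa#aaa (head 3)
Step 46: aaaX[q1]aa#aaa (head 4)
Step 47: aaaXa[q1]a#aaa (head 5)
Step 48: aaaXaa[q1]#aaa (head 6)
Step 49: aaaXaa#[q2]aaa (head 7)
Step 50: aaaXaa#a[q2]aa (head 8)
Step 51: aaaXaa#aa[q2]a (head 9)
Step 52: aaaXaa#aaa[q2]□ (head 10)
Step 53: aaaXaa#aa[q3]aa (head 9)
Step 54: aaaXaa#a[q3]aaa (head 8)
Step 55: aaaXaa#[q3]aaaa (head 7)
Step 56: aaaXaa[q3]#aaaa (head 6)
Step 57: aaaXa[q3]a#aaaa (head 5)
Step 58: aaaX[q3]aa#aaaa (head 4)
Step 59: aaa[q3]Xaa#aaaa (head 3)
Step 60: aaaa[q0]aa#aaaa (head 4)
Step 61: aaaaX[q1]a#aaaa (head 5)
Step 62: aaaaXa[q1]#aaaa (head 6)
Step 63: aaaaXa#[q2]aaaa (head 7)
Step 64: aaaaXa#a[q2]aaa (head 8)
Step 65: aaaaXa#aa[q2]aa (head 9)
Step 66: aaaaXa#aaa[q2]a (head 10)
Step 67: aaaaXa#aaaa[q2]□ (head 11)
Step 68: aaaaXa#aaa[q3]aa (head 10)
Step 69: aaaaXa#aa[q3]aaa (head 9)
Step 70: aaaaXa#a[q3]aaaa (head 8)
Step 71: aaaaXa#[q3]aaaaa (head 7)
Step 72: aaaaXa[q3]#aaaaa (head 6)
Step 73: aaaaX[q3]a#aaaaa (head 5)
Step 74: aaaa[q3]Xa#aaaaa (head 4)
Step 75: aaaaa[q0]a#aaaaa (head 5)
Step 76: aaaaaX[q1]#aaaaa (head 6)
Step 77: aaaaaX#[q2]aaaaa (head 7)
Step 78: aaaaaX#a[q2]aaaa (head 8)
Step 79: aaaaaX#aa[q2]aaa (head 9)
Step 80: aaaaaX#aaa[q2]aa (head 10)
Step 81: aaaaaX#aaaa[q2]a (head 11)
Step 82: aaaaaX#aaaaa[q2]□ (head 12)
Step 83: aaaaaX#aaaa[q3]aa (head 11)
Step 84: aaaaaX#aaa[q3]aaa (head 10)
Step 85: aaaaaX#aa[q3]aaaa (head 9)
Step 86: aaaaaX#a[q3]aaaaa (head 8)
Step 87: aaaaaX#[q3]aaaaaa (head 7)
Step 88: aaaaaX[q3]#aaaaaa (head 6)
Step 89: aaaaa[q3]X#aaaaaa (head 5)
Step 90: aaaaaa[q0]#aaaaaa (head 6)
Step 91: aaaaaa#[q3]aaaaaa (head 7)
Step 92: aaaaaa[q3]#aaaaaa (head 6)
Step 93: aaaaa[q3]a#aaaaaa (head 5)
Step 94: aaaa[q3]aa#aaaaaa (head 4)
Step 95: aaa[q3]aaa#aaaaaa (head 3)
Step 96: aa[q3]aaaa#aaaaaa (head 2)
Step 97: a[q3]aaaaa#aaaaaa (head 1)
Step 98: [q3]aaaaaa#aaaaaa (head 0)
Step 99: [q3]□aaaaaa#aaaaaa (head -1)
Step 100: □[qA]aaaaaa#aaaaaa (head 0)
The machine is in qA, so it halts and accepts.
It halts after 100 steps.

Final answer: Yes - halts after 100 steps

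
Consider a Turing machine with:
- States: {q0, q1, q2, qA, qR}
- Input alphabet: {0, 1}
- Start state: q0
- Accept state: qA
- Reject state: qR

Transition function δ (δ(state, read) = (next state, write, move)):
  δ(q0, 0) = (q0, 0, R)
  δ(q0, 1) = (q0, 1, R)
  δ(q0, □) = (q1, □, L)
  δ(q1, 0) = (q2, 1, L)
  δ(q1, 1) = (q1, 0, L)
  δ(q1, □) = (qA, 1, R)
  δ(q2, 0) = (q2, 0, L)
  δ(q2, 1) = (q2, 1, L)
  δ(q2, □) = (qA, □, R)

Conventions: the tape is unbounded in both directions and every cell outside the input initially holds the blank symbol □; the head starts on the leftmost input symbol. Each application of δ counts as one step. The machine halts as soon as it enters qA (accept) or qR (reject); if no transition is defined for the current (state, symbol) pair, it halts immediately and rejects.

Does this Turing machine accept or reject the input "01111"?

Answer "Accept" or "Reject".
Step 0: [q0]01111 (head at position 0)
Step 1: δ(q0, 0) = (q0, 0, R)  ⊢  0[q0]1111 (head at position 1)
Step 2: δ(q0, 1) = (q0, 1, R)  ⊢  01[q0]111 (head at position 2)
Step 3: δ(q0, 1) = (q0, 1, R)  ⊢  011[q0]11 (head at position 3)
Step 4: δ(q0, 1) = (q0, 1, R)  ⊢  0111[q0]1 (head at position 4)
Step 5: δ(q0, 1) = (q0, 1, R)  ⊢  01111[q0]□ (head at position 5)
Step 6: δ(q0, □) = (q1, □, L)  ⊢  0111[q1]1□ (head at position 4)
Step 7: δ(q1, 1) = (q1, 0, L)  ⊢  011[q1]10□ (head at position 3)
Step 8: δ(q1, 1) = (q1, 0, L)  ⊢  01[q1]100□ (head at position 2)
Step 9: δ(q1, 1) = (q1, 0, L)  ⊢  0[q1]1000□ (head at position 1)
Step 10: δ(q1, 1) = (q1, 0, L)  ⊢  [q1]00000□ (head at position 0)
Step 11: δ(q1, 0) = (q2, 1, L)  ⊢  [q2]□10000□ (head at position -1)
Step 12: δ(q2, □) = (qA, □, R)  ⊢  □[qA]10000□ (head at position 0)
The machine is in qA, so it halts and accepts.

Final answer: Accept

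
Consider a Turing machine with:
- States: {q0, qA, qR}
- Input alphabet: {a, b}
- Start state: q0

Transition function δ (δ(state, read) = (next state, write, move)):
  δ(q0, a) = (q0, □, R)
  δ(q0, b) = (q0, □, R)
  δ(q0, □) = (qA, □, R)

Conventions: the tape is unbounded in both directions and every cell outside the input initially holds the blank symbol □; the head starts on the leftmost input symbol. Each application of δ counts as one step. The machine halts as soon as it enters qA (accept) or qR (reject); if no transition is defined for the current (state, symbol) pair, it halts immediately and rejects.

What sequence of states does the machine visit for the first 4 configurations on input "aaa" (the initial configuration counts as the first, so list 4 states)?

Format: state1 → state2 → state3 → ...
Step 0: [q0]aaa (head at position 0)
Step 1: δ(q0, a) = (q0, □, R)  ⊢  □[q0]aa (head at position 1)
Step 2: δ(q0, a) = (q0, □, R)  ⊢  □□[q0]a (head at position 2)
Step 3: δ(q0, a) = (q0, □, R)  ⊢  □□□[q0]□ (head at position 3)
Reading off the states of these 4 configurations: q0 → q0 → q0 → q0

Final answer: q0 → q0 → q0 → q0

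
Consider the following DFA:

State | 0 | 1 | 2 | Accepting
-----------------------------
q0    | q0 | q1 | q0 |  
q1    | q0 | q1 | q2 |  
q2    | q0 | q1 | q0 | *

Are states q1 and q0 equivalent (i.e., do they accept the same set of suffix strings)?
Try the suffix "2".
From q1: q1 → q2 — accepting.
From q0: q0 → q0 — not accepting.
The two states disagree on this suffix, so they are not equivalent.

Final answer: No. Distinguishing string: "2" - accepted from q1 but not from q0.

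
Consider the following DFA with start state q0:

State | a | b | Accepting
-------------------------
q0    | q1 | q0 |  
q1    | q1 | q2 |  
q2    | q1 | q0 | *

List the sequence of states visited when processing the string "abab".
q0 → q1 → q2 → q1 → q2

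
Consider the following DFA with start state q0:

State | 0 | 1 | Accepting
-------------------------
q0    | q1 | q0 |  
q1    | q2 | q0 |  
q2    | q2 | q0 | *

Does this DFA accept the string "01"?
Start in q0.
Read '0': q0 → q1
Read '1': q1 → q0
Final state q0 is not accepting, so the string is rejected.

Final answer: No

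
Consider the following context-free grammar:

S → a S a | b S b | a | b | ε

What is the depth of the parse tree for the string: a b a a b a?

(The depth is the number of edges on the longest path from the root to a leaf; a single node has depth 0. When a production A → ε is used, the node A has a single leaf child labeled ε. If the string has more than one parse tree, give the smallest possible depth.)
The string has even length 6, so its (unique) parse tree peels off matching outer symbols: S → a S a, S → b S b, S → a S a, and finally S → ε for the empty middle.
The S nodes are at depths 0..3; the ε leaf under the innermost S is at depth 4 (terminal leaves are at depths 1..3).
Depth = 4.

Final answer: 4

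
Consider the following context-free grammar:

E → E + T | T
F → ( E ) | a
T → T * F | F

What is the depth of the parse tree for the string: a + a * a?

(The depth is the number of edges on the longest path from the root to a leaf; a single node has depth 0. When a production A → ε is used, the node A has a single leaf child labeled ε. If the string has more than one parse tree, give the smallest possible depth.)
The grammar is unambiguous; the parse tree of a + a * a is:
E → E + T at the root (depth 0).
  Left E (depth 1) → T (2) → F (3) → a (4).
  Right T (depth 1) → T * F; that T (2) → F (3) → a (4); F (2) → a (3).
The longest root-to-leaf paths have 4 edges.
Depth = 4.

Final answer: 4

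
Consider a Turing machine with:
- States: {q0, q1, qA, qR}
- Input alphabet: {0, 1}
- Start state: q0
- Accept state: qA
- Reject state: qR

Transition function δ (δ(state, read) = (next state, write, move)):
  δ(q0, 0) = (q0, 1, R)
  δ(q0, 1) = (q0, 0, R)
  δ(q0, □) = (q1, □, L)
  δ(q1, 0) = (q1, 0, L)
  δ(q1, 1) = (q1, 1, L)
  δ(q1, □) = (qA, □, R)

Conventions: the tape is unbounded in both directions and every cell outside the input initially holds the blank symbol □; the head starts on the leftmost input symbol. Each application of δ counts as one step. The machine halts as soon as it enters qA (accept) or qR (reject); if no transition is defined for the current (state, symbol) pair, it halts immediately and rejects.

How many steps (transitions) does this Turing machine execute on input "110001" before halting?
Step 0: [q0]110001 (head at position 0)
Step 1: δ(q0, 1) = (q0, 0, R)  ⊢  0[q0]10001 (head at position 1)
Step 2: δ(q0, 1) = (q0, 0, R)  ⊢  00[q0]0001 (head at position 2)
Step 3: δ(q0, 0) = (q0, 1, R)  ⊢  001[q0]001 (head at position 3)
Step 4: δ(q0, 0) = (q0, 1, R)  ⊢  0011[q0]01 (head at position 4)
Step 5: δ(q0, 0) = (q0, 1, R)  ⊢  00111[q0]1 (head at position 5)
Step 6: δ(q0, 1) = (q0, 0, R)  ⊢  001110[q0]□ (head at position 6)
Step 7: δ(q0, □) = (q1, □, L)  ⊢  00111[q1]0□ (head at position 5)
Step 8: δ(q1, 0) = (q1, 0, L)  ⊢  0011[q1]10□ (head at position 4)
Step 9: δ(q1, 1) = (q1, 1, L)  ⊢  001[q1]110□ (head at position 3)
Step 10: δ(q1, 1) = (q1, 1, L)  ⊢  00[q1]1110□ (head at position 2)
Step 11: δ(q1, 1) = (q1, 1, L)  ⊢  0[q1]01110□ (head at position 1)
Step 12: δ(q1, 0) = (q1, 0, L)  ⊢  [q1]001110□ (head at position 0)
Step 13: δ(q1, 0) = (q1, 0, L)  ⊢  [q1]□001110□ (head at position -1)
Step 14: δ(q1, □) = (qA, □, R)  ⊢  □[qA]001110□ (head at position 0)
The machine is in qA, so it halts and accepts.
Number of transitions executed: 14.

Final answer: 14 steps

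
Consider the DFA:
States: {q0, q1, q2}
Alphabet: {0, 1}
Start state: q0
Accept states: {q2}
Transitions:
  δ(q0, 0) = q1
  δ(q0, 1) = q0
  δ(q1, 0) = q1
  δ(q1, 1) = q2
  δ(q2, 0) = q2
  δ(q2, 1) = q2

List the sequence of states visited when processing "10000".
Starting at q0
Read '1': q0 -> q0
Read '0': q0 -> q1
Read '0': q1 -> q1
Read '0': q1 -> q1
Read '0': q1 -> q1

Final answer: q0 -> q0 -> q1 -> q1 -> q1 -> q1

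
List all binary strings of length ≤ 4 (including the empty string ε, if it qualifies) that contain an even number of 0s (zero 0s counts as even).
Checking every binary string of length 0 to 4:
  Length 0: accepted: ε | rejected: (none)
  Length 1: accepted: 1 | rejected: 0
  Length 2: accepted: 00, 11 | rejected: 01, 10
  Length 3: accepted: 001, 010, 100, 111 | rejected: 000, 011, 101, 110
  Length 4: accepted: 0000, 0011, 0101, 0110, 1001, 1010, 1100, 1111 | rejected: 0001, 0010, 0100, 0111, 1000, 1011, 1101, 1110
Total: 16 string(s).

Final answer: ε, 1, 00, 11, 001, 010, 100, 111, 0000, 0011, 0101, 0110, 1001, 1010, 1100, 1111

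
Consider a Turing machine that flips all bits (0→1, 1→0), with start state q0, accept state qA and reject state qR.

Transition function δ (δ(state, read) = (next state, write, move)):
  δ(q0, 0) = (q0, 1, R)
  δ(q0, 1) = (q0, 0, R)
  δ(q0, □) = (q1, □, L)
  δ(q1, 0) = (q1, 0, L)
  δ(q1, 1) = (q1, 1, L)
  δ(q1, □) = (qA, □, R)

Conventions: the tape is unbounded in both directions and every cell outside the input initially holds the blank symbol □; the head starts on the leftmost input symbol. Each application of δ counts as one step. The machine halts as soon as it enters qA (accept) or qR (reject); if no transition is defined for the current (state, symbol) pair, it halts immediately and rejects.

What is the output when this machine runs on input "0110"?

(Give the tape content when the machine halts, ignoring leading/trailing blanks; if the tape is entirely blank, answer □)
Step 0: [q0]0110 (head at position 0)
Step 1: δ(q0, 0) = (q0, 1, R)  ⊢  1[q0]110 (head at position 1)
Step 2: δ(q0, 1) = (q0, 0, R)  ⊢  10[q0]10 (head at position 2)
Step 3: δ(q0, 1) = (q0, 0, R)  ⊢  100[q0]0 (head at position 3)
Step 4: δ(q0, 0) = (q0, 1, R)  ⊢  1001[q0]□ (head at position 4)
Step 5: δ(q0, □) = (q1, □, L)  ⊢  100[q1]1□ (head at position 3)
Step 6: δ(q1, 1) = (q1, 1, L)  ⊢  10[q1]01□ (head at position 2)
Step 7: δ(q1, 0) = (q1, 0, L)  ⊢  1[q1]001□ (head at position 1)
Step 8: δ(q1, 0) = (q1, 0, L)  ⊢  [q1]1001□ (head at position 0)
Step 9: δ(q1, 1) = (q1, 1, L)  ⊢  [q1]□1001□ (head at position -1)
Step 10: δ(q1, □) = (qA, □, R)  ⊢  □[qA]1001□ (head at position 0)
The machine is in qA, so it halts and accepts.
Tape content when halted (ignoring surrounding blanks): 1001

Final answer: Output: 1001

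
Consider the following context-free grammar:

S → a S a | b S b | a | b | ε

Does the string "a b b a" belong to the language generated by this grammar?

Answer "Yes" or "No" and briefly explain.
A derivation exists: S ⇒ a S a ⇒ a b S b a ⇒ a b b a (using S → a S a, S → b S b, then S → ε).

Final answer: Yes - a valid derivation exists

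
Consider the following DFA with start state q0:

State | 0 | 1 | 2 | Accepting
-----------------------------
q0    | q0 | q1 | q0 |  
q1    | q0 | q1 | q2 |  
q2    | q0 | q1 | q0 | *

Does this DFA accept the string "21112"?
Start in q0.
Read '2': q0 → q0
Read '1': q0 → q1
Read '1': q1 → q1
Read '1': q1 → q1
Read '2': q1 → q2
Final state q2 is accepting, so the string is accepted.

Final answer: Yes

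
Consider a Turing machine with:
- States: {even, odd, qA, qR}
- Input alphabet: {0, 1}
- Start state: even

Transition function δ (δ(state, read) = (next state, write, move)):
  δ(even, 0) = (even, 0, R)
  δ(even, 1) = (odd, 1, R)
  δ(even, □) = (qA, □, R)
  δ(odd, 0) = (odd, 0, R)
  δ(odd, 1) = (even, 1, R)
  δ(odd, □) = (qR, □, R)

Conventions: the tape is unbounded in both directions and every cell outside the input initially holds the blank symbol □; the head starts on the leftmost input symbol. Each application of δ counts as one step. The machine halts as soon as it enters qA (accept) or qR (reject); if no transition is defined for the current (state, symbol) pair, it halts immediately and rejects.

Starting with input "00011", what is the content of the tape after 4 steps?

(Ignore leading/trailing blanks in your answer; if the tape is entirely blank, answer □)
Step 0: [even]00011 (head at position 0)
Step 1: δ(even, 0) = (even, 0, R)  ⊢  0[even]0011 (head at position 1)
Step 2: δ(even, 0) = (even, 0, R)  ⊢  00[even]011 (head at position 2)
Step 3: δ(even, 0) = (even, 0, R)  ⊢  000[even]11 (head at position 3)
Step 4: δ(even, 1) = (odd, 1, R)  ⊢  0001[odd]1 (head at position 4)
Tape after 4 steps (ignoring surrounding blanks): 00011

Final answer: Tape: 00011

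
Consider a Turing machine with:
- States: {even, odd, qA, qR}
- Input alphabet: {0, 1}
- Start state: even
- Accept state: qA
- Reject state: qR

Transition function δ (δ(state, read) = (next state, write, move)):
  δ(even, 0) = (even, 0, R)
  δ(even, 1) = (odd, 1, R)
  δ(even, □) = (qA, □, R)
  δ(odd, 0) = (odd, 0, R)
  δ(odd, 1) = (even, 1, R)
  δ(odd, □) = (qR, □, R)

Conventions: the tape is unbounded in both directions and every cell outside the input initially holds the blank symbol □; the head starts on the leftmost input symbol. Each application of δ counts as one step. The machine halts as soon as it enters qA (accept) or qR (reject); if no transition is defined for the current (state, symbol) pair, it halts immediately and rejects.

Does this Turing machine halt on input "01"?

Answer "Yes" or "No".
Step 0: [even]01 (head at position 0)
Step 1: δ(even, 0) = (even, 0, R)  ⊢  0[even]1 (head at position 1)
Step 2: δ(even, 1) = (odd, 1, R)  ⊢  01[odd]□ (head at position 2)
Step 3: δ(odd, □) = (qR, □, R)  ⊢  01□[qR]□ (head at position 3)
The machine is in qR, so it halts and rejects.
It halts after 3 steps.

Final answer: Yes - halts after 3 steps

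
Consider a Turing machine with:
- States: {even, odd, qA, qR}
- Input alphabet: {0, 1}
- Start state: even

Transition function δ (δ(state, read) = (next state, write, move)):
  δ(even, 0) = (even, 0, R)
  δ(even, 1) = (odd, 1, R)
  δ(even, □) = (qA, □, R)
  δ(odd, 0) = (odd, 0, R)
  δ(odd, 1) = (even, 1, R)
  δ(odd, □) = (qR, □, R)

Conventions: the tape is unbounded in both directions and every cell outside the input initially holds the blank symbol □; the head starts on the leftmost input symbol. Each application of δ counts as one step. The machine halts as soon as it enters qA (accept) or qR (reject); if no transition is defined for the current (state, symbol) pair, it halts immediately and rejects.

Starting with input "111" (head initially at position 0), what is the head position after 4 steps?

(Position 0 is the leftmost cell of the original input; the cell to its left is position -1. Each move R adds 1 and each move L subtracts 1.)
Step 0: [even]111 (head at position 0)
Step 1: δ(even, 1) = (odd, 1, R)  ⊢  1[odd]11 (head at position 1)
Step 2: δ(odd, 1) = (even, 1, R)  ⊢  11[even]1 (head at position 2)
Step 3: δ(even, 1) = (odd, 1, R)  ⊢  111[odd]□ (head at position 3)
Step 4: δ(odd, □) = (qR, □, R)  ⊢  111□[qR]□ (head at position 4)
Head position after 4 steps: 4

Final answer: Position 4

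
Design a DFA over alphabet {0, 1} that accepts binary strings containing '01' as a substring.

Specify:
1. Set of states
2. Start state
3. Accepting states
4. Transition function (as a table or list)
One valid DFA (any DFA recognizing the same language is acceptable):
States: {q0, q1, q2}
Start: q0
Accepting: {q2}
Transitions (accepting states marked with *):
State | 0 | 1 | Accepting
-------------------------
q0    | q1 | q0 |  
q1    | q1 | q2 |  
q2    | q2 | q2 | *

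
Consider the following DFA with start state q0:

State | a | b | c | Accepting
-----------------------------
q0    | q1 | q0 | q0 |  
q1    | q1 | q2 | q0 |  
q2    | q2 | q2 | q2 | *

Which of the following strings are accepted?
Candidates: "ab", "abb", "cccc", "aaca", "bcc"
"ab": q0 → q1 → q2; q2 is accepting → accepted
"abb": q0 → q1 → q2 → q2; q2 is accepting → accepted
"cccc": q0 → q0 → q0 → q0 → q0; q0 is not accepting → rejected
"aaca": q0 → q1 → q1 → q0 → q1; q1 is not accepting → rejected
"bcc": q0 → q0 → q0 → q0; q0 is not accepting → rejected

Final answer: "ab", "abb"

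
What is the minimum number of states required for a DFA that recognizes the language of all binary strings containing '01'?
Language: binary strings containing '01'
Lower bound (Myhill–Nerode): the prefixes ε, 0, 01 are pairwise distinguishable:
  ε vs 01: suffix ε distinguishes them (ε is rejected, 01 is accepted)
  0 vs 01: suffix ε distinguishes them (0 is rejected, 01 is accepted)
  ε vs 0: suffix 1 distinguishes them (ε·1 = 1 is rejected, 0·1 = 01 is accepted)
So any DFA needs at least 3 states.
Upper bound: a DFA with 3 states exists (one state per class above: 'no progress', 'last symbol 0', and 'seen 01' (accepting sink)).
Minimum states: 3

Final answer: 3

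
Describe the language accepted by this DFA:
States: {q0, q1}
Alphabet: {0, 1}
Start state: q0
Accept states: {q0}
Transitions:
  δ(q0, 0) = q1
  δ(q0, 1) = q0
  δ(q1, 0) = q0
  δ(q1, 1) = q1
Analyzing the DFA structure:
Start state: q0
Accept states: {q0}
Interpreting what each state remembers (checking against the transitions):
  q0: an even number of 0s has been read so far
  q1: an odd number of 0s has been read so far
  δ(q0, 0): in q0 (an even number of 0s has been read so far), after reading 0 we have: an odd number of 0s has been read so far → q1
  δ(q0, 1): in q0 (an even number of 0s has been read so far), after reading 1 we have: an even number of 0s has been read so far → q0
  δ(q1, 0): in q1 (an odd number of 0s has been read so far), after reading 0 we have: an even number of 0s has been read so far → q0
  δ(q1, 1): in q1 (an odd number of 0s has been read so far), after reading 1 we have: an odd number of 0s has been read so far → q1
A string is accepted iff it ends in {q0}, i.e. an even number of 0s has been read so far.
Language: All binary strings with an even number of 0s

Final answer: All binary strings with an even number of 0s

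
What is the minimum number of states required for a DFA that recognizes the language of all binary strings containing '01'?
Language: binary strings containing '01'
Lower bound (Myhill–Nerode): the prefixes ε, 0, 01 are pairwise distinguishable:
  ε vs 01: suffix ε distinguishes them (ε is rejected, 01 is accepted)
  0 vs 01: suffix ε distinguishes them (0 is rejected, 01 is accepted)
  ε vs 0: suffix 1 distinguishes them (ε·1 = 1 is rejected, 0·1 = 01 is accepted)
So any DFA needs at least 3 states.
Upper bound: a DFA with 3 states exists (one state per class above: 'no progress', 'last symbol 0', and 'seen 01' (accepting sink)).
Minimum states: 3

Final answer: 3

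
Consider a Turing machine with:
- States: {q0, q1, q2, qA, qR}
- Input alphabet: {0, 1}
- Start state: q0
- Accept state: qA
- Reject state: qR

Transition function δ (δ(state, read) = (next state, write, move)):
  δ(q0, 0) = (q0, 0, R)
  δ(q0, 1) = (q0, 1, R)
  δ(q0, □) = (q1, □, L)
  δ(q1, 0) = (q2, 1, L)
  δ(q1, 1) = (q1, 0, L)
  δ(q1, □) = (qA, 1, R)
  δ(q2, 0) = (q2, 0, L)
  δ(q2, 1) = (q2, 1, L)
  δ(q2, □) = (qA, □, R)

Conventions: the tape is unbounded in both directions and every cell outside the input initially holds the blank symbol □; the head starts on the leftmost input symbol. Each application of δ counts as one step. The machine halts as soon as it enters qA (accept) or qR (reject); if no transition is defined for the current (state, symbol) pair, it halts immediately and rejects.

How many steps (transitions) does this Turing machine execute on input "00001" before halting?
Step 0: [q0]00001 (head at position 0)
Step 1: δ(q0, 0) = (q0, 0, R)  ⊢  0[q0]0001 (head at position 1)
Step 2: δ(q0, 0) = (q0, 0, R)  ⊢  00[q0]001 (head at position 2)
Step 3: δ(q0, 0) = (q0, 0, R)  ⊢  000[q0]01 (head at position 3)
Step 4: δ(q0, 0) = (q0, 0, R)  ⊢  0000[q0]1 (head at position 4)
Step 5: δ(q0, 1) = (q0, 1, R)  ⊢  00001[q0]□ (head at position 5)
Step 6: δ(q0, □) = (q1, □, L)  ⊢  0000[q1]1□ (head at position 4)
Step 7: δ(q1, 1) = (q1, 0, L)  ⊢  000[q1]00□ (head at position 3)
Step 8: δ(q1, 0) = (q2, 1, L)  ⊢  00[q2]010□ (head at position 2)
Step 9: δ(q2, 0) = (q2, 0, L)  ⊢  0[q2]0010□ (head at position 1)
Step 10: δ(q2, 0) = (q2, 0, L)  ⊢  [q2]00010□ (head at position 0)
Step 11: δ(q2, 0) = (q2, 0, L)  ⊢  [q2]□00010□ (head at position -1)
Step 12: δ(q2, □) = (qA, □, R)  ⊢  □[qA]00010□ (head at position 0)
The machine is in qA, so it halts and accepts.
Number of transitions executed: 12.

Final answer: 12 steps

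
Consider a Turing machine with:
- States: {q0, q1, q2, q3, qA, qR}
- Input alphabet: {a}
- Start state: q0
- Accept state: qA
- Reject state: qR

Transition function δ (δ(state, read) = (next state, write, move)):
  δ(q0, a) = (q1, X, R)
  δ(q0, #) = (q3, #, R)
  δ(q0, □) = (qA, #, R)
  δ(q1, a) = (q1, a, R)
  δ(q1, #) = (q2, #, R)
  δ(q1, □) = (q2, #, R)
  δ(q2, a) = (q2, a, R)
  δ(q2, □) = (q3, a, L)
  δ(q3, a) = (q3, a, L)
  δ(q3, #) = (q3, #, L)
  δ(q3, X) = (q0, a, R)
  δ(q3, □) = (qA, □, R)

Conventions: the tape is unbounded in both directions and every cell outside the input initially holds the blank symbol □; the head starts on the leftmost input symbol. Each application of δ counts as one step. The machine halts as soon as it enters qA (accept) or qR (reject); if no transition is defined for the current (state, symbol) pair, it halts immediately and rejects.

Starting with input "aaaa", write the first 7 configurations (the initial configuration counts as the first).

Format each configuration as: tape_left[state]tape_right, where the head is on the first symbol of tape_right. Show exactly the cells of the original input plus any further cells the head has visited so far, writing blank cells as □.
Step 0: [q0]aaaa (head at position 0)
Step 1: δ(q0, a) = (q1, X, R)  ⊢  X[q1]aaa (head at position 1)
Step 2: δ(q1, a) = (q1, a, R)  ⊢  Xa[q1]aa (head at position 2)
Step 3: δ(q1, a) = (q1, a, R)  ⊢  Xaa[q1]a (head at position 3)
Step 4: δ(q1, a) = (q1, a, R)  ⊢  Xaaa[q1]□ (head at position 4)
Step 5: δ(q1, □) = (q2, #, R)  ⊢  Xaaa#[q2]□ (head at position 5)
Step 6: δ(q2, □) = (q3, a, L)  ⊢  Xaaa[q3]#a (head at position 4)

Final answer: [q0]aaaa ⊢ X[q1]aaa ⊢ Xa[q1]aa ⊢ Xaa[q1]a ⊢ Xaaa[q1]□ ⊢ Xaaa#[q2]□ ⊢ Xaaa[q3]#a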